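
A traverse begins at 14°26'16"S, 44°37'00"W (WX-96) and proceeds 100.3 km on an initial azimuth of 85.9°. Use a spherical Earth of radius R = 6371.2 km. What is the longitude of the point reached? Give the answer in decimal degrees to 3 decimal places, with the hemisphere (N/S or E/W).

WX-96: φ = -14.43778°, λ = -44.61667°
δ = d/R = 100.3/6371.2 = 0.015743 rad
φ₂ = arcsin(sin φ₁ cos δ + cos φ₁ sin δ cos θ)
   = arcsin(-0.24933·0.99988 + 0.96842·0.01574·0.07150) = -14.37147°
λ₂ = λ₁ + atan2(sin θ sin δ cos φ₁, cos δ − sin φ₁ sin φ₂) = -43.68792°

43.688°W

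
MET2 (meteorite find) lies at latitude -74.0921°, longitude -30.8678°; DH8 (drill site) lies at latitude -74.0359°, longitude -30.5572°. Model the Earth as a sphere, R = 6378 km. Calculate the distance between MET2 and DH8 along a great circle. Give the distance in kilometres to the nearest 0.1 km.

Δφ = 0.0562°,  Δλ = 0.3106°
a = sin²(Δφ/2) + cos φ₁ cos φ₂ sin²(Δλ/2) = 0.000001
c = 2·arcsin(√a) = 0.001783 rad = 0.1021°
d = R·c = 6378 × 0.001783 = 11.4 km

11.4 km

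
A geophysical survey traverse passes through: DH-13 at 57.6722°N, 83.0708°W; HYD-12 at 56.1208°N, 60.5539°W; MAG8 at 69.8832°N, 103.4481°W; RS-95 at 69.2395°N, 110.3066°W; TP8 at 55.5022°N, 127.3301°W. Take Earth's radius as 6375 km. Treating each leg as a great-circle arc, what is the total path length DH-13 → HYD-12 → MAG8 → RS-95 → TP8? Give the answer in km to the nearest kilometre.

5964 km

DH-13→HYD-12: c = 0.215319 rad, d = 1372.66 km
HYD-12→MAG8: c = 0.402650 rad, d = 2566.89 km
MAG8→RS-95: c = 0.043258 rad, d = 275.77 km
RS-95→TP8: c = 0.274361 rad, d = 1749.05 km
Total = 1372.66 + 2566.89 + 275.77 + 1749.05 = 5964.38 km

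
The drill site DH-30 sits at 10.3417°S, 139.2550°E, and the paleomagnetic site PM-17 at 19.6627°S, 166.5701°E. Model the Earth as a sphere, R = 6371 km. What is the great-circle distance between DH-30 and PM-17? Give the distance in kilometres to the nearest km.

3106 km

Δφ = -9.3210°,  Δλ = 27.3151°
a = sin²(Δφ/2) + cos φ₁ cos φ₂ sin²(Δλ/2) = 0.058250
c = 2·arcsin(√a) = 0.487514 rad = 27.9325°
d = R·c = 6371 × 0.487514 = 3105.9 km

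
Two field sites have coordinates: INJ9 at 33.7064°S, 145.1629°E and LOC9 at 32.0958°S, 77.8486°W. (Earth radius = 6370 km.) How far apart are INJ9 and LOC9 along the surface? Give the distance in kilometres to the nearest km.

11422 km

Δφ = 1.6106°,  Δλ = 136.9885°
a = sin²(Δφ/2) + cos φ₁ cos φ₂ sin²(Δλ/2) = 0.610232
c = 2·arcsin(√a) = 1.793086 rad = 102.7363°
d = R·c = 6370 × 1.793086 = 11422.0 km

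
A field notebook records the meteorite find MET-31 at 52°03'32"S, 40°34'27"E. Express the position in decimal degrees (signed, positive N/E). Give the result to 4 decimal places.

lat: 52.0589° S → -52.0589°
lon: 40.5742° E → +40.5742°

-52.0589°, +40.5742°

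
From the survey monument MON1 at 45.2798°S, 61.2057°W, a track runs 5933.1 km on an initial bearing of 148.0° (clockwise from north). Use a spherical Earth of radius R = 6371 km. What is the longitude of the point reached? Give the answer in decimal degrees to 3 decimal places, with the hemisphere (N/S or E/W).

37.295°E

δ = d/R = 5933.1/6371 = 0.931267 rad
φ₂ = arcsin(sin φ₁ cos δ + cos φ₁ sin δ cos θ)
   = arcsin(-0.71055·0.59682 + 0.70365·0.80238·-0.84805) = -64.53767°
λ₂ = λ₁ + atan2(sin θ sin δ cos φ₁, cos δ − sin φ₁ sin φ₂) = 37.29476°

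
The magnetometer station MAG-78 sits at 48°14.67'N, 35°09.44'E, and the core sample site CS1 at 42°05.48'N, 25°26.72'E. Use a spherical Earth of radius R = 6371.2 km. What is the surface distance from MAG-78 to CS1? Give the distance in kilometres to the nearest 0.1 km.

MAG-78: φ = +48.24450°, λ = +35.15733°
CS1: φ = +42.09133°, λ = +25.44533°
Δφ = -6.1532°,  Δλ = -9.7120°
a = sin²(Δφ/2) + cos φ₁ cos φ₂ sin²(Δλ/2) = 0.006422
c = 2·arcsin(√a) = 0.160445 rad = 9.1928°
d = R·c = 6371.2 × 0.160445 = 1022.2 km

1022.2 km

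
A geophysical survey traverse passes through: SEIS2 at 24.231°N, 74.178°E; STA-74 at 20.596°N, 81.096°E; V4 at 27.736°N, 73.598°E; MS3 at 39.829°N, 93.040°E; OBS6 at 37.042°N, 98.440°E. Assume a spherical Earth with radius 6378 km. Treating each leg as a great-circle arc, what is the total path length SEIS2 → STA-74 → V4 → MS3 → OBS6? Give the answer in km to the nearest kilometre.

SEIS2→STA-74: c = 0.128357 rad, d = 818.66 km
STA-74→V4: c = 0.172487 rad, d = 1100.12 km
V4→MS3: c = 0.350939 rad, d = 2238.29 km
MS3→OBS6: c = 0.088383 rad, d = 563.71 km
Total = 818.66 + 1100.12 + 2238.29 + 563.71 = 4720.78 km

4721 km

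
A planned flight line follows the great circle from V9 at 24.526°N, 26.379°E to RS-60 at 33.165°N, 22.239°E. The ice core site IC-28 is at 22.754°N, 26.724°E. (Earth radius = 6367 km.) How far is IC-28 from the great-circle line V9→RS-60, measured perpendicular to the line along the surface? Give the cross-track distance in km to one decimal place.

δ₁₃ = central angle V9→IC-28 = 0.031415 rad  (haversine)
θ₁₃ = bearing V9→IC-28 = 169.818°,  θ₁₂ = bearing V9→RS-60 = 338.203°
dₓₜ = R·arcsin(sin δ₁₃ · sin(θ₁₃ − θ₁₂)) = 6367·arcsin(0.03141·sin(-168.385°)) = -40.264 km
|dₓₜ| = 40.264 km

40.3 km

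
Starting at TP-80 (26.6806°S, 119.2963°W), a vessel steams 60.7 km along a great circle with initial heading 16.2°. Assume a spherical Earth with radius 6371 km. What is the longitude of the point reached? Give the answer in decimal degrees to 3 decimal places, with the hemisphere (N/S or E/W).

δ = d/R = 60.7/6371 = 0.009528 rad
φ₂ = arcsin(sin φ₁ cos δ + cos φ₁ sin δ cos θ)
   = arcsin(-0.44902·0.99995 + 0.89352·0.00953·0.96029) = -26.15629°
λ₂ = λ₁ + atan2(sin θ sin δ cos φ₁, cos δ − sin φ₁ sin φ₂) = -119.12663°

119.127°W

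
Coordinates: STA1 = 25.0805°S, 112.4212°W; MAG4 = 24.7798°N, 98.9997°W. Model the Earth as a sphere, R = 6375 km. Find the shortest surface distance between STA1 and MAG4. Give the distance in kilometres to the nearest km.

5733 km

Δφ = 49.8603°,  Δλ = 13.4215°
a = sin²(Δφ/2) + cos φ₁ cos φ₂ sin²(Δλ/2) = 0.188903
c = 2·arcsin(√a) = 0.899253 rad = 51.5234°
d = R·c = 6375 × 0.899253 = 5732.7 km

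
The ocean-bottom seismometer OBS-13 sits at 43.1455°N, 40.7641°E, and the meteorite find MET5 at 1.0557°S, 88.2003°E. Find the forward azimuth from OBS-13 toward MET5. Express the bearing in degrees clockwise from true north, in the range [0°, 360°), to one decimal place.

122.9°

Δλ = 47.4362°
y = sin Δλ · cos φ₂ = 0.736400
x = cos φ₁ sin φ₂ − sin φ₁ cos φ₂ cos Δλ = -0.475930
θ = atan2(y, x) = 122.8743° → 122.8743° (mod 360°)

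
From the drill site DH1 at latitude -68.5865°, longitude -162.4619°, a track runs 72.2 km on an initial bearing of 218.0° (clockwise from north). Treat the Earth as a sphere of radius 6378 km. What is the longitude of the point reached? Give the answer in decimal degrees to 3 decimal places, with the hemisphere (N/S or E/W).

163.581°W

δ = d/R = 72.2/6378 = 0.011320 rad
φ₂ = arcsin(sin φ₁ cos δ + cos φ₁ sin δ cos θ)
   = arcsin(-0.93097·0.99994 + 0.36510·0.01132·-0.78801) = -69.09397°
λ₂ = λ₁ + atan2(sin θ sin δ cos φ₁, cos δ − sin φ₁ sin φ₂) = -163.58099°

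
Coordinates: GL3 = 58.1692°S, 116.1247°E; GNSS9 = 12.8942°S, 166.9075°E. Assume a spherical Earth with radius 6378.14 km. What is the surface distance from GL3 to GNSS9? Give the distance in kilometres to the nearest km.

Δφ = 45.2750°,  Δλ = 50.7828°
a = sin²(Δφ/2) + cos φ₁ cos φ₂ sin²(Δλ/2) = 0.242677
c = 2·arcsin(√a) = 1.030202 rad = 59.0262°
d = R·c = 6378.14 × 1.030202 = 6570.8 km

6571 km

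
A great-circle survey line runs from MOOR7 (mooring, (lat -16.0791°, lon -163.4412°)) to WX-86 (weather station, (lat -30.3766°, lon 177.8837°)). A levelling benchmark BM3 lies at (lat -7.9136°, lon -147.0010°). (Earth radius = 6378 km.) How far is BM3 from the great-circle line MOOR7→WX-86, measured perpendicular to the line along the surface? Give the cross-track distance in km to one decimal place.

δ₁₃ = central angle MOOR7→BM3 = 0.314500 rad  (haversine)
θ₁₃ = bearing MOOR7→BM3 = 64.983°,  θ₁₂ = bearing MOOR7→WX-86 = 226.786°
dₓₜ = R·arcsin(sin δ₁₃ · sin(θ₁₃ − θ₁₂)) = 6378·arcsin(0.30934·sin(-161.803°)) = -617.088 km
|dₓₜ| = 617.088 km

617.1 km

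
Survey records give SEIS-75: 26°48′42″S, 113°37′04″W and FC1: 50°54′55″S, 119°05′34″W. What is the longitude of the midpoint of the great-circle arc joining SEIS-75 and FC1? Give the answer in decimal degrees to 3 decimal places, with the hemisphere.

SEIS-75: φ = -26.81167°, λ = -113.61778°
FC1: φ = -50.91528°, λ = -119.09278°
Bx = cos φ₂ cos Δλ = 0.627593,  By = cos φ₂ sin Δλ = -0.060154
φₘ = atan2(sin φ₁ + sin φ₂, √((cos φ₁ + Bx)² + By²)) = -38.89449°
λₘ = λ₁ + atan2(By, cos φ₁ + Bx) = -115.88394°

115.884°W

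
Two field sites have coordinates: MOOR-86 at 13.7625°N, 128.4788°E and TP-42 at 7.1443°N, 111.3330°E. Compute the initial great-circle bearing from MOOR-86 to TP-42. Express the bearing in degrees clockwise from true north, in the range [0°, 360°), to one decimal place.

250.3°

Δλ = -17.1458°
y = sin Δλ · cos φ₂ = -0.292515
x = cos φ₁ sin φ₂ − sin φ₁ cos φ₂ cos Δλ = -0.104762
θ = atan2(y, x) = -109.7046° → 250.2954° (mod 360°)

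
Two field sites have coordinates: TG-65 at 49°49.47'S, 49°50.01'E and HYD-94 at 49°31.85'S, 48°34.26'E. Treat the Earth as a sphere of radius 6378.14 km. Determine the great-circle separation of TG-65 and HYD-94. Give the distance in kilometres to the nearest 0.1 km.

TG-65: φ = -49.82450°, λ = +49.83350°
HYD-94: φ = -49.53083°, λ = +48.57100°
Δφ = 0.2937°,  Δλ = -1.2625°
a = sin²(Δφ/2) + cos φ₁ cos φ₂ sin²(Δλ/2) = 0.000057
c = 2·arcsin(√a) = 0.015151 rad = 0.8681°
d = R·c = 6378.14 × 0.015151 = 96.6 km

96.6 km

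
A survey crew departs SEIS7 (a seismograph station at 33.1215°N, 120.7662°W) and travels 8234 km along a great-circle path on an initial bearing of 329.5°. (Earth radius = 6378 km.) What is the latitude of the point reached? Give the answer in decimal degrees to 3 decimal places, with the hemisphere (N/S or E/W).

δ = d/R = 8234/6378 = 1.291000 rad
φ₂ = arcsin(sin φ₁ cos δ + cos φ₁ sin δ cos θ)
   = arcsin(0.54642·0.27616 + 0.83751·0.96111·0.86163) = 57.61430°
λ₂ = λ₁ + atan2(sin θ sin δ cos φ₁, cos δ − sin φ₁ sin φ₂) = 124.84009°

57.614°N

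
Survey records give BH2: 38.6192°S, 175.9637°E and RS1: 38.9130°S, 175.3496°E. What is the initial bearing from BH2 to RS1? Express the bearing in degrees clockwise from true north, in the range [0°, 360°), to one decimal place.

238.3°

Δλ = -0.6141°
y = sin Δλ · cos φ₂ = -0.008340
x = cos φ₁ sin φ₂ − sin φ₁ cos φ₂ cos Δλ = -0.005156
θ = atan2(y, x) = -121.7250° → 238.2750° (mod 360°)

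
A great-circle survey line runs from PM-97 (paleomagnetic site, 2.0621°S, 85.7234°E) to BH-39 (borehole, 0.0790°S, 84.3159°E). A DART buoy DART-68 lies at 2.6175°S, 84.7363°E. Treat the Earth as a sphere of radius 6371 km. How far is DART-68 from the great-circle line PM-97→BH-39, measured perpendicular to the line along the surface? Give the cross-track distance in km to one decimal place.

δ₁₃ = central angle PM-97→DART-68 = 0.019755 rad  (haversine)
θ₁₃ = bearing PM-97→DART-68 = 240.595°,  θ₁₂ = bearing PM-97→BH-39 = 324.624°
dₓₜ = R·arcsin(sin δ₁₃ · sin(θ₁₃ − θ₁₂)) = 6371·arcsin(0.01975·sin(-84.028°)) = -125.179 km
|dₓₜ| = 125.179 km

125.2 km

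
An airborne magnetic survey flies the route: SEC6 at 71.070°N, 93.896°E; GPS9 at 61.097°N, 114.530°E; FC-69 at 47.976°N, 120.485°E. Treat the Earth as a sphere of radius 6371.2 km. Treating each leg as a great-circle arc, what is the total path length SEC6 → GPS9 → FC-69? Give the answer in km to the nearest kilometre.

SEC6→GPS9: c = 0.224835 rad, d = 1432.47 km
GPS9→FC-69: c = 0.236573 rad, d = 1507.26 km
Total = 1432.47 + 1507.26 = 2939.72 km

2940 km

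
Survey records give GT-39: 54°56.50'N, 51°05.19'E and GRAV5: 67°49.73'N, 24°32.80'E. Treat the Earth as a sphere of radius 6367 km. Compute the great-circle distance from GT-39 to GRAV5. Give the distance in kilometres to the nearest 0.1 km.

1981.4 km

GT-39: φ = +54.94167°, λ = +51.08650°
GRAV5: φ = +67.82883°, λ = +24.54667°
Δφ = 12.8872°,  Δλ = -26.5398°
a = sin²(Δφ/2) + cos φ₁ cos φ₂ sin²(Δλ/2) = 0.024015
c = 2·arcsin(√a) = 0.311193 rad = 17.8300°
d = R·c = 6367 × 0.311193 = 1981.4 km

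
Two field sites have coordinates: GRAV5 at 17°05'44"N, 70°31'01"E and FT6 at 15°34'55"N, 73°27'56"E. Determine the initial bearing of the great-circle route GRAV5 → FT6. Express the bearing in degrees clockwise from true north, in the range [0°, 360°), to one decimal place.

117.7°

GRAV5: φ = +17.09556°, λ = +70.51694°
FT6: φ = +15.58194°, λ = +73.46556°
Δλ = 2.9486°
y = sin Δλ · cos φ₂ = 0.049550
x = cos φ₁ sin φ₂ − sin φ₁ cos φ₂ cos Δλ = -0.026040
θ = atan2(y, x) = 117.7230° → 117.7230° (mod 360°)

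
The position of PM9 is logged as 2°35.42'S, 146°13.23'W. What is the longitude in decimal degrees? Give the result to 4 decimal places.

146.2205°W

146° + 13.23′/60 = 146 + 0.22050 = 146.2205°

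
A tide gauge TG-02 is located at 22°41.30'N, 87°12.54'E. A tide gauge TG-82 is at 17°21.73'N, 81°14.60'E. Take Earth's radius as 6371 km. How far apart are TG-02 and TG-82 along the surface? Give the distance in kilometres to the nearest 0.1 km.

TG-02: φ = +22.68833°, λ = +87.20900°
TG-82: φ = +17.36217°, λ = +81.24333°
Δφ = -5.3262°,  Δλ = -5.9657°
a = sin²(Δφ/2) + cos φ₁ cos φ₂ sin²(Δλ/2) = 0.004543
c = 2·arcsin(√a) = 0.134910 rad = 7.7297°
d = R·c = 6371 × 0.134910 = 859.5 km

859.5 km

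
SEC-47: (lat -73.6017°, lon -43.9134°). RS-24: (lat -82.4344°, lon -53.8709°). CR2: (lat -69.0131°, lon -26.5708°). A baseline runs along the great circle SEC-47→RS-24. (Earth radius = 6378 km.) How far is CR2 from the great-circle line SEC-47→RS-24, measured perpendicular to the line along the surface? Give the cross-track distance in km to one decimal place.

δ₁₃ = central angle SEC-47→CR2 = 0.124996 rad  (haversine)
θ₁₃ = bearing SEC-47→CR2 = 58.908°,  θ₁₂ = bearing SEC-47→RS-24 = 188.332°
dₓₜ = R·arcsin(sin δ₁₃ · sin(θ₁₃ − θ₁₂)) = 6378·arcsin(0.12467·sin(-129.424°)) = -615.182 km
|dₓₜ| = 615.182 km

615.2 km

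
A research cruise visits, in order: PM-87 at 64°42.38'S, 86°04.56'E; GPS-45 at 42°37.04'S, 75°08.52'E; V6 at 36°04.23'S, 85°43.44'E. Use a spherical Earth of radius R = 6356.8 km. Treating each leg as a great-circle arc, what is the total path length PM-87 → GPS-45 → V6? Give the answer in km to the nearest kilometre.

PM-87: φ = -64.70633°, λ = +86.07600°
GPS-45: φ = -42.61733°, λ = +75.14200°
V6: φ = -36.07050°, λ = +85.72400°
PM-87→GPS-45: c = 0.400431 rad, d = 2545.46 km
GPS-45→V6: c = 0.182665 rad, d = 1161.17 km
Total = 2545.46 + 1161.17 = 3706.63 km

3707 km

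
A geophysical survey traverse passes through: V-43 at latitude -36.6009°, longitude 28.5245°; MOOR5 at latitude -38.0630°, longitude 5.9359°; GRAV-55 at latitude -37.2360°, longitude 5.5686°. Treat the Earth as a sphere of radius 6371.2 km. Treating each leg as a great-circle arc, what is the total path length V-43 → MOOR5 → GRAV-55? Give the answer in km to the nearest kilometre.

V-43→MOOR5: c = 0.313741 rad, d = 1998.91 km
MOOR5→GRAV-55: c = 0.015300 rad, d = 97.48 km
Total = 1998.91 + 97.48 = 2096.39 km

2096 km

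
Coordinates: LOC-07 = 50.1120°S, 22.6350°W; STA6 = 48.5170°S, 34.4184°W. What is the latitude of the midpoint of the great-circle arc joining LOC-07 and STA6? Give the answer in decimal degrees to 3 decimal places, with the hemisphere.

Bx = cos φ₂ cos Δλ = 0.648439,  By = cos φ₂ sin Δλ = -0.135270
φₘ = atan2(sin φ₁ + sin φ₂, √((cos φ₁ + Bx)² + By²)) = -49.46441°
λₘ = λ₁ + atan2(By, cos φ₁ + Bx) = -28.62243°

49.464°S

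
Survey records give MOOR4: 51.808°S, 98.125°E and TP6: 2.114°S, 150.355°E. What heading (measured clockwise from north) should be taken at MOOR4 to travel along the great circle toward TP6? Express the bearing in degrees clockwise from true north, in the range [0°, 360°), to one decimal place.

59.9°

Δλ = 52.2300°
y = sin Δλ · cos φ₂ = 0.789938
x = cos φ₁ sin φ₂ − sin φ₁ cos φ₂ cos Δλ = 0.458250
θ = atan2(y, x) = 59.8816° → 59.8816° (mod 360°)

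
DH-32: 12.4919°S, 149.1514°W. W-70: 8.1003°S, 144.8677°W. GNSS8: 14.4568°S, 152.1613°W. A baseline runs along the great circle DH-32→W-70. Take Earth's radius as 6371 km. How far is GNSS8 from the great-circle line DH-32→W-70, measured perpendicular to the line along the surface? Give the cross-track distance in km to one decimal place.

δ₁₃ = central angle DH-32→GNSS8 = 0.061527 rad  (haversine)
θ₁₃ = bearing DH-32→GNSS8 = 235.784°,  θ₁₂ = bearing DH-32→W-70 = 44.226°
dₓₜ = R·arcsin(sin δ₁₃ · sin(θ₁₃ − θ₁₂)) = 6371·arcsin(0.06149·sin(191.557°)) = -78.487 km
|dₓₜ| = 78.487 km

78.5 km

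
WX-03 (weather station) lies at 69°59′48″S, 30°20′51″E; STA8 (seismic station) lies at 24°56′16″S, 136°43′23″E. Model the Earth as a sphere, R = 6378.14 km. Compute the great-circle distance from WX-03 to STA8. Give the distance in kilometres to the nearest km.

8017 km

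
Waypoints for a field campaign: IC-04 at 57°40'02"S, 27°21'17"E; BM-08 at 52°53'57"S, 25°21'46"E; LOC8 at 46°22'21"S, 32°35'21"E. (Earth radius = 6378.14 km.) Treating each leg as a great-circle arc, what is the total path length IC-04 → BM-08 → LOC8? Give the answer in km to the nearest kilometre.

1439 km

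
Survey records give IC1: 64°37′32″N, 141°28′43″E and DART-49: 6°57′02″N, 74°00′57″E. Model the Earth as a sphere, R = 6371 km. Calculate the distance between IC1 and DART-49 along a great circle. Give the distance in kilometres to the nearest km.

8250 km

IC1: φ = +64.62556°, λ = +141.47861°
DART-49: φ = +6.95056°, λ = +74.01583°
Δφ = -57.6750°,  Δλ = -67.4628°
a = sin²(Δφ/2) + cos φ₁ cos φ₂ sin²(Δλ/2) = 0.363810
c = 2·arcsin(√a) = 1.294930 rad = 74.1940°
d = R·c = 6371 × 1.294930 = 8250.0 km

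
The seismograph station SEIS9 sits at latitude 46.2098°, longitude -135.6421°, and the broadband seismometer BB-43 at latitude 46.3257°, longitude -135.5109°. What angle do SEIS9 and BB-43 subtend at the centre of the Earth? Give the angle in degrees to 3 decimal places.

0.147°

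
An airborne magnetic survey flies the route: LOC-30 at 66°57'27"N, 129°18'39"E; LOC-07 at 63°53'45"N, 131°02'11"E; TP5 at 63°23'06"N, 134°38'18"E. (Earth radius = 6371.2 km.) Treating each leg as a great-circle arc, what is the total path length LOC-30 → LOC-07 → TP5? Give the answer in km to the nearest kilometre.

LOC-30: φ = +66.95750°, λ = +129.31083°
LOC-07: φ = +63.89583°, λ = +131.03639°
TP5: φ = +63.38500°, λ = +134.63833°
LOC-30→LOC-07: c = 0.054879 rad, d = 349.64 km
LOC-07→TP5: c = 0.029297 rad, d = 186.66 km
Total = 349.64 + 186.66 = 536.30 km

536 km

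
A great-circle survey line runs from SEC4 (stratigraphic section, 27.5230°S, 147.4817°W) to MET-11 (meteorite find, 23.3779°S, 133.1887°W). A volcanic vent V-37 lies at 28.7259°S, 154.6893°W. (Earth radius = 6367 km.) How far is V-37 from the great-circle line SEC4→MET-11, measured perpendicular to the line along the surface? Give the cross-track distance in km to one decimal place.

27.9 km

δ₁₃ = central angle SEC4→V-37 = 0.112892 rad  (haversine)
θ₁₃ = bearing SEC4→V-37 = 257.598°,  θ₁₂ = bearing SEC4→MET-11 = 75.371°
dₓₜ = R·arcsin(sin δ₁₃ · sin(θ₁₃ − θ₁₂)) = 6367·arcsin(0.11265·sin(182.227°)) = -27.872 km
|dₓₜ| = 27.872 km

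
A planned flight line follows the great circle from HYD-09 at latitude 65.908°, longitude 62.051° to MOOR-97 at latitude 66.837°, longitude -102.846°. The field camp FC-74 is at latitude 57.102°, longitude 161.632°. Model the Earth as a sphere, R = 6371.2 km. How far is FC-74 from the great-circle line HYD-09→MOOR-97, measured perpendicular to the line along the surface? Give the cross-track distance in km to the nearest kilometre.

4021 km

δ₁₃ = central angle HYD-09→FC-74 = 0.753065 rad  (haversine)
θ₁₃ = bearing HYD-09→FC-74 = 51.549°,  θ₁₂ = bearing HYD-09→MOOR-97 = 351.921°
dₓₜ = R·arcsin(sin δ₁₃ · sin(θ₁₃ − θ₁₂)) = 6371.2·arcsin(0.68388·sin(-300.372°)) = 4020.785 km
|dₓₜ| = 4020.785 km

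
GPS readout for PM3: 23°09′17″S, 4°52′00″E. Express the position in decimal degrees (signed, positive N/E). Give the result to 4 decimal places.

-23.1547°, +4.8667°

lat: 23.1547° S → -23.1547°
lon: 4.8667° E → +4.8667°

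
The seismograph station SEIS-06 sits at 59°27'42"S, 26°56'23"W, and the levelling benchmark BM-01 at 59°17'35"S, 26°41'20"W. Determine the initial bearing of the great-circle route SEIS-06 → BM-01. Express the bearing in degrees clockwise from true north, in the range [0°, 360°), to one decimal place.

SEIS-06: φ = -59.46167°, λ = -26.93972°
BM-01: φ = -59.29306°, λ = -26.68889°
Δλ = 0.2508°
y = sin Δλ · cos φ₂ = 0.002236
x = cos φ₁ sin φ₂ − sin φ₁ cos φ₂ cos Δλ = 0.002939
θ = atan2(y, x) = 37.2620° → 37.2620° (mod 360°)

37.3°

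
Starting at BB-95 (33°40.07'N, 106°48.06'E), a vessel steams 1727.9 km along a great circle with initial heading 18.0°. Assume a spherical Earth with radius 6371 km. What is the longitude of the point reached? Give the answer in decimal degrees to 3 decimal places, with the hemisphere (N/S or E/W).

113.944°E

BB-95: φ = +33.66783°, λ = +106.80100°
δ = d/R = 1727.9/6371 = 0.271213 rad
φ₂ = arcsin(sin φ₁ cos δ + cos φ₁ sin δ cos θ)
   = arcsin(0.55438·0.96345 + 0.83227·0.26790·0.95106) = 48.25923°
λ₂ = λ₁ + atan2(sin θ sin δ cos φ₁, cos δ − sin φ₁ sin φ₂) = 113.94408°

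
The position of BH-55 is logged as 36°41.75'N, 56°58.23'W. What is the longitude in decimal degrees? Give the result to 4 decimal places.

56.9705°W

56° + 58.23′/60 = 56 + 0.97050 = 56.9705°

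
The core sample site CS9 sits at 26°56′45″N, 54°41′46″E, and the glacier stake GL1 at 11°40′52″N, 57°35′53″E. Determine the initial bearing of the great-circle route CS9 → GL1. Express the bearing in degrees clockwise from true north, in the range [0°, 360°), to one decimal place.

169.3°

CS9: φ = +26.94583°, λ = +54.69611°
GL1: φ = +11.68111°, λ = +57.59806°
Δλ = 2.9019°
y = sin Δλ · cos φ₂ = 0.049578
x = cos φ₁ sin φ₂ − sin φ₁ cos φ₂ cos Δλ = -0.262710
θ = atan2(y, x) = 169.3129° → 169.3129° (mod 360°)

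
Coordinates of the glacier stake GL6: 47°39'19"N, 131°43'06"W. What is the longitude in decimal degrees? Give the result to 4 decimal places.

131.7183°W

131° + 43′/60 + 6″/3600 = 131 + 0.71667 + 0.00167 = 131.7183°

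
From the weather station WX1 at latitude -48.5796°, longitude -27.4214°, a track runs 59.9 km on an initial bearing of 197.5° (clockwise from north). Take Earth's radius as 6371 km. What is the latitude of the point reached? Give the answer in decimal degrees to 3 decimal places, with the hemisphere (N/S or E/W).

49.093°S

δ = d/R = 59.9/6371 = 0.009402 rad
φ₂ = arcsin(sin φ₁ cos δ + cos φ₁ sin δ cos θ)
   = arcsin(-0.74988·0.99996 + 0.66158·0.00940·-0.95372) = -49.09310°
λ₂ = λ₁ + atan2(sin θ sin δ cos φ₁, cos δ − sin φ₁ sin φ₂) = -27.66877°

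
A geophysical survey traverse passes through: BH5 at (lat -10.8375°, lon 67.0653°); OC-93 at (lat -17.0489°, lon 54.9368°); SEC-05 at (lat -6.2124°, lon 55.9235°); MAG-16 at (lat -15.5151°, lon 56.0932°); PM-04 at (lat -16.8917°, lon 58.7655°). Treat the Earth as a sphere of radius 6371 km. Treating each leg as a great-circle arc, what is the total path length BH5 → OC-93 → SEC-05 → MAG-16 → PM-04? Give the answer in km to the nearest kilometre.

4047 km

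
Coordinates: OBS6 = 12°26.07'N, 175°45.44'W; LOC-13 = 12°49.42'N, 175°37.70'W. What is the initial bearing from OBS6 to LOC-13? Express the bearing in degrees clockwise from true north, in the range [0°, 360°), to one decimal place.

OBS6: φ = +12.43450°, λ = -175.75733°
LOC-13: φ = +12.82367°, λ = -175.62833°
Δλ = 0.1290°
y = sin Δλ · cos φ₂ = 0.002195
x = cos φ₁ sin φ₂ − sin φ₁ cos φ₂ cos Δλ = 0.006793
θ = atan2(y, x) = 17.9101° → 17.9101° (mod 360°)

17.9°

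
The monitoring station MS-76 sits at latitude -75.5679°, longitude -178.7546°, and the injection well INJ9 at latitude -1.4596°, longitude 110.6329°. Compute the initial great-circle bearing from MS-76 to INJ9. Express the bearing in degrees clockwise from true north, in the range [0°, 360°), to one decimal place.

288.5°

Δλ = -70.6125°
y = sin Δλ · cos φ₂ = -0.942989
x = cos φ₁ sin φ₂ − sin φ₁ cos φ₂ cos Δλ = 0.315027
θ = atan2(y, x) = -71.5269° → 288.4731° (mod 360°)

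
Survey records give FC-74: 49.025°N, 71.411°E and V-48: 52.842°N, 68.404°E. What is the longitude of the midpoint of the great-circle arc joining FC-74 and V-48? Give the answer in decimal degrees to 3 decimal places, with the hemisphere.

Bx = cos φ₂ cos Δλ = 0.603183,  By = cos φ₂ sin Δλ = -0.031685
φₘ = atan2(sin φ₁ + sin φ₂, √((cos φ₁ + Bx)² + By²)) = 50.94314°
λₘ = λ₁ + atan2(By, cos φ₁ + Bx) = 69.96924°

69.969°E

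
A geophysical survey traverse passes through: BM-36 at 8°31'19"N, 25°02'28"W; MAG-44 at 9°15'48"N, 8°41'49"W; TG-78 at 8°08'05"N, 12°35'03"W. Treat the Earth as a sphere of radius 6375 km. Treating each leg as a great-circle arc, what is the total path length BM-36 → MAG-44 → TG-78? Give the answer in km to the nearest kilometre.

BM-36: φ = +8.52194°, λ = -25.04111°
MAG-44: φ = +9.26333°, λ = -8.69694°
TG-78: φ = +8.13472°, λ = -12.58417°
BM-36→MAG-44: c = 0.282102 rad, d = 1798.40 km
MAG-44→TG-78: c = 0.069896 rad, d = 445.59 km
Total = 1798.40 + 445.59 = 2243.99 km

2244 km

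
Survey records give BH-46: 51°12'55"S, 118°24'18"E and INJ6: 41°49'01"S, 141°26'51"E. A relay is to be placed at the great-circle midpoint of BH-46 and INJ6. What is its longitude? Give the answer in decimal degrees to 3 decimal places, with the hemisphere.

130.938°E

BH-46: φ = -51.21528°, λ = +118.40500°
INJ6: φ = -41.81694°, λ = +141.44750°
Bx = cos φ₂ cos Δλ = 0.685817,  By = cos φ₂ sin Δλ = 0.291712
φₘ = atan2(sin φ₁ + sin φ₂, √((cos φ₁ + Bx)² + By²)) = -47.09361°
λₘ = λ₁ + atan2(By, cos φ₁ + Bx) = 130.93837°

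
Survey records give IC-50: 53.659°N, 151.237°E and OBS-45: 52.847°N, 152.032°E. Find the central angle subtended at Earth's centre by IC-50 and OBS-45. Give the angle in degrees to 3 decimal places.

Δφ = -0.8120°,  Δλ = 0.7950°
a = sin²(Δφ/2) + cos φ₁ cos φ₂ sin²(Δλ/2) = 0.000067
c = 2·arcsin(√a) = 0.016424 rad = 0.9410°

0.941°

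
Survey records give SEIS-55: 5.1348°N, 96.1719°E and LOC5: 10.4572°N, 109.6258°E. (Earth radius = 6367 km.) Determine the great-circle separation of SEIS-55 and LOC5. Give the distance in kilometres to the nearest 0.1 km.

1594.4 km

Δφ = 5.3224°,  Δλ = 13.4539°
a = sin²(Δφ/2) + cos φ₁ cos φ₂ sin²(Δλ/2) = 0.015595
c = 2·arcsin(√a) = 0.250413 rad = 14.3476°
d = R·c = 6367 × 0.250413 = 1594.4 km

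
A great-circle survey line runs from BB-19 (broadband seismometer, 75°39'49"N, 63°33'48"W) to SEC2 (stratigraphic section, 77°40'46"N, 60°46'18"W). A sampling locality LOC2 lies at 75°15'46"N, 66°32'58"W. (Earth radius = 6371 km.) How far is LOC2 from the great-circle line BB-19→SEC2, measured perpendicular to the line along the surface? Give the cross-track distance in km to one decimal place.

BB-19: φ = +75.66361°, λ = -63.56333°
SEC2: φ = +77.67944°, λ = -60.77167°
LOC2: φ = +75.26278°, λ = -66.54944°
δ₁₃ = central angle BB-19→LOC2 = 0.014832 rad  (haversine)
θ₁₃ = bearing BB-19→LOC2 = 243.313°,  θ₁₂ = bearing BB-19→SEC2 = 16.352°
dₓₜ = R·arcsin(sin δ₁₃ · sin(θ₁₃ − θ₁₂)) = 6371·arcsin(0.01483·sin(226.962°)) = -69.067 km
|dₓₜ| = 69.067 km

69.1 km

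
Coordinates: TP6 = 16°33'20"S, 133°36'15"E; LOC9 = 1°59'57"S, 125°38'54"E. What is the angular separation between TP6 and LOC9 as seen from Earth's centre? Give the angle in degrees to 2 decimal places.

TP6: φ = -16.55556°, λ = +133.60417°
LOC9: φ = -1.99917°, λ = +125.64833°
Δφ = 14.5564°,  Δλ = -7.9558°
a = sin²(Δφ/2) + cos φ₁ cos φ₂ sin²(Δλ/2) = 0.020660
c = 2·arcsin(√a) = 0.288469 rad = 16.5281°

16.53°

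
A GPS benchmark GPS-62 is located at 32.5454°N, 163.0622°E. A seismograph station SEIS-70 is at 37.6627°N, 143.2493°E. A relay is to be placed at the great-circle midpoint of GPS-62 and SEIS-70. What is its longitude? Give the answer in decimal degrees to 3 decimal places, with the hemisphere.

Bx = cos φ₂ cos Δλ = 0.744761,  By = cos φ₂ sin Δλ = -0.268320
φₘ = atan2(sin φ₁ + sin φ₂, √((cos φ₁ + Bx)² + By²)) = 35.50960°
λₘ = λ₁ + atan2(By, cos φ₁ + Bx) = 153.47006°

153.470°E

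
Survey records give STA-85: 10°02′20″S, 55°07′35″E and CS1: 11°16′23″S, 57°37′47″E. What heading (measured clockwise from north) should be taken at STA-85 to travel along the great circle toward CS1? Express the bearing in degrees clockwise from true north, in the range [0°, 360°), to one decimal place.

STA-85: φ = -10.03889°, λ = +55.12639°
CS1: φ = -11.27306°, λ = +57.62972°
Δλ = 2.5033°
y = sin Δλ · cos φ₂ = 0.042835
x = cos φ₁ sin φ₂ − sin φ₁ cos φ₂ cos Δλ = -0.021702
θ = atan2(y, x) = 116.8685° → 116.8685° (mod 360°)

116.9°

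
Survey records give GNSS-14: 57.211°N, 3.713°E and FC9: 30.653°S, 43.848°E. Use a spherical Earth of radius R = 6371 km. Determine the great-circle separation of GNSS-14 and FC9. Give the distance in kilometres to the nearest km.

Δφ = -87.8640°,  Δλ = 40.1350°
a = sin²(Δφ/2) + cos φ₁ cos φ₂ sin²(Δλ/2) = 0.536215
c = 2·arcsin(√a) = 1.643289 rad = 94.1535°
d = R·c = 6371 × 1.643289 = 10469.4 km

10469 km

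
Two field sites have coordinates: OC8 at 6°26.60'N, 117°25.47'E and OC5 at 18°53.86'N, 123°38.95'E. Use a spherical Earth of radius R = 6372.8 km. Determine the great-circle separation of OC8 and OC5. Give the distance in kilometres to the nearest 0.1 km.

1540.5 km

OC8: φ = +6.44333°, λ = +117.42450°
OC5: φ = +18.89767°, λ = +123.64917°
Δφ = 12.4543°,  Δλ = 6.2247°
a = sin²(Δφ/2) + cos φ₁ cos φ₂ sin²(Δλ/2) = 0.014537
c = 2·arcsin(√a) = 0.241729 rad = 13.8500°
d = R·c = 6372.8 × 0.241729 = 1540.5 km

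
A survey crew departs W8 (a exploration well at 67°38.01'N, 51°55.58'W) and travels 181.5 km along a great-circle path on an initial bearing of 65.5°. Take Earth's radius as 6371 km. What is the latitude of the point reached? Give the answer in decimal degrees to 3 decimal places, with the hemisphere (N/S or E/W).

68.262°N

W8: φ = +67.63350°, λ = -51.92633°
δ = d/R = 181.5/6371 = 0.028488 rad
φ₂ = arcsin(sin φ₁ cos δ + cos φ₁ sin δ cos θ)
   = arcsin(0.92477·0.99959 + 0.38053·0.02848·0.41469) = 68.26219°
λ₂ = λ₁ + atan2(sin θ sin δ cos φ₁, cos δ − sin φ₁ sin φ₂) = -47.91317°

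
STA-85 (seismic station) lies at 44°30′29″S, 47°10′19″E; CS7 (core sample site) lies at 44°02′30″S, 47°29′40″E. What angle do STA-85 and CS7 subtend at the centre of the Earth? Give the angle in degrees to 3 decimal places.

0.520°

STA-85: φ = -44.50806°, λ = +47.17194°
CS7: φ = -44.04167°, λ = +47.49444°
Δφ = 0.4664°,  Δλ = 0.3225°
a = sin²(Δφ/2) + cos φ₁ cos φ₂ sin²(Δλ/2) = 0.000021
c = 2·arcsin(√a) = 0.009083 rad = 0.5204°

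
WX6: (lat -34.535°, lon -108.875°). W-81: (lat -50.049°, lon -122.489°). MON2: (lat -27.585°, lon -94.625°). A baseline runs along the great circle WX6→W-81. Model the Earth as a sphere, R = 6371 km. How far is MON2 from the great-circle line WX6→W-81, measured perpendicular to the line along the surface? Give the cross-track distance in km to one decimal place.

δ₁₃ = central angle WX6→MON2 = 0.244797 rad  (haversine)
θ₁₃ = bearing WX6→MON2 = 64.184°,  θ₁₂ = bearing WX6→W-81 = 208.558°
dₓₜ = R·arcsin(sin δ₁₃ · sin(θ₁₃ − θ₁₂)) = 6371·arcsin(0.24236·sin(-144.374°)) = -902.426 km
|dₓₜ| = 902.426 km

902.4 km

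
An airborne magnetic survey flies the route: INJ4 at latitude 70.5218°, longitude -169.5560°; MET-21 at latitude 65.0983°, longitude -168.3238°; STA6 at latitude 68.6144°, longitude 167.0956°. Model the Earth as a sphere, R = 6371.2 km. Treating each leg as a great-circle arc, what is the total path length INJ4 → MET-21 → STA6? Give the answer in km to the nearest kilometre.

1739 km

INJ4→MET-21: c = 0.095001 rad, d = 605.27 km
MET-21→STA6: c = 0.177979 rad, d = 1133.94 km
Total = 605.27 + 1133.94 = 1739.21 km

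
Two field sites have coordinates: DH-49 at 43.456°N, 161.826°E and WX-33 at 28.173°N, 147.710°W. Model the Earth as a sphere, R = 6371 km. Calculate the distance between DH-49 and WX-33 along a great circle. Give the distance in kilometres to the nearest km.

Δφ = -15.2830°,  Δλ = 50.4640°
a = sin²(Δφ/2) + cos φ₁ cos φ₂ sin²(Δλ/2) = 0.133964
c = 2·arcsin(√a) = 0.749439 rad = 42.9397°
d = R·c = 6371 × 0.749439 = 4774.7 km

4775 km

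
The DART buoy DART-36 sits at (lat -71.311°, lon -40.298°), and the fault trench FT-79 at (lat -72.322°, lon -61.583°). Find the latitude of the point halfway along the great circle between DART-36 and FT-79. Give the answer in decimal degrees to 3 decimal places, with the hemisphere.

Bx = cos φ₂ cos Δλ = 0.282953,  By = cos φ₂ sin Δλ = -0.110233
φₘ = atan2(sin φ₁ + sin φ₂, √((cos φ₁ + Bx)² + By²)) = -72.10897°
λₘ = λ₁ + atan2(By, cos φ₁ + Bx) = -50.65130°

72.109°S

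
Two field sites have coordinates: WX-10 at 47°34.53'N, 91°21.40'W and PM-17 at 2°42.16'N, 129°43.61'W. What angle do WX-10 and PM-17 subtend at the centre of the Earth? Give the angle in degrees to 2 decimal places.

WX-10: φ = +47.57550°, λ = -91.35667°
PM-17: φ = +2.70267°, λ = -129.72683°
Δφ = -44.8728°,  Δλ = -38.3702°
a = sin²(Δφ/2) + cos φ₁ cos φ₂ sin²(Δλ/2) = 0.218435
c = 2·arcsin(√a) = 0.972627 rad = 55.7274°

55.73°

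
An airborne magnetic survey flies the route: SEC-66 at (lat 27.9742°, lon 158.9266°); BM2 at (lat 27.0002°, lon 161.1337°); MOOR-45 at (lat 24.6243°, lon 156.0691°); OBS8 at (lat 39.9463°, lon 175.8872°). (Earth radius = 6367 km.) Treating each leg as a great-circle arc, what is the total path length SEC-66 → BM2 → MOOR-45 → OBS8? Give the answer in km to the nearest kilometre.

3326 km

SEC-66→BM2: c = 0.038166 rad, d = 243.01 km
BM2→MOOR-45: c = 0.089718 rad, d = 571.23 km
MOOR-45→OBS8: c = 0.394524 rad, d = 2511.93 km
Total = 243.01 + 571.23 + 2511.93 = 3326.17 km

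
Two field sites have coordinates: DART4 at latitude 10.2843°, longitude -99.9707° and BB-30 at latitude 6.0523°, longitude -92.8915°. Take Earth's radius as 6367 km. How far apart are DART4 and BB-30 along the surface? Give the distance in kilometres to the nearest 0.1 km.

Δφ = -4.2320°,  Δλ = 7.0792°
a = sin²(Δφ/2) + cos φ₁ cos φ₂ sin²(Δλ/2) = 0.005093
c = 2·arcsin(√a) = 0.142849 rad = 8.1846°
d = R·c = 6367 × 0.142849 = 909.5 km

909.5 km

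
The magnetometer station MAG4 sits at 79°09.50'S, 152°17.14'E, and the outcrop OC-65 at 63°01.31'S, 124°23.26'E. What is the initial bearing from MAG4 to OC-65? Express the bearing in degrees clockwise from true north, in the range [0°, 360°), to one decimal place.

316.8°

MAG4: φ = -79.15833°, λ = +152.28567°
OC-65: φ = -63.02183°, λ = +124.38767°
Δλ = -27.8980°
y = sin Δλ · cos φ₂ = -0.212263
x = cos φ₁ sin φ₂ − sin φ₁ cos φ₂ cos Δλ = 0.226145
θ = atan2(y, x) = -43.1863° → 316.8137° (mod 360°)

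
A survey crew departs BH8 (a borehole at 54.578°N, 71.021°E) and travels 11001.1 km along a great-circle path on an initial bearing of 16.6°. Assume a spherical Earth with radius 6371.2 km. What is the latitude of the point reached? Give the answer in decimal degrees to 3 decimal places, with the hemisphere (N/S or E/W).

δ = d/R = 11001.1/6371.2 = 1.726692 rad
φ₂ = arcsin(sin φ₁ cos δ + cos φ₁ sin δ cos θ)
   = arcsin(0.81491·-0.15526 + 0.57959·0.98787·0.95832) = 24.97204°
λ₂ = λ₁ + atan2(sin θ sin δ cos φ₁, cos δ − sin φ₁ sin φ₂) = -127.11832°

24.972°N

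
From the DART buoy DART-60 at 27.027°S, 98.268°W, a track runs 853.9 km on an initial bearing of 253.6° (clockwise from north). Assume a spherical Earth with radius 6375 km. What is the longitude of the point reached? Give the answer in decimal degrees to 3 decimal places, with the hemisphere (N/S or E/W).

106.686°W

δ = d/R = 853.9/6375 = 0.133945 rad
φ₂ = arcsin(sin φ₁ cos δ + cos φ₁ sin δ cos θ)
   = arcsin(-0.45441·0.99104 + 0.89079·0.13354·-0.28234) = -28.94224°
λ₂ = λ₁ + atan2(sin θ sin δ cos φ₁, cos δ − sin φ₁ sin φ₂) = -106.68607°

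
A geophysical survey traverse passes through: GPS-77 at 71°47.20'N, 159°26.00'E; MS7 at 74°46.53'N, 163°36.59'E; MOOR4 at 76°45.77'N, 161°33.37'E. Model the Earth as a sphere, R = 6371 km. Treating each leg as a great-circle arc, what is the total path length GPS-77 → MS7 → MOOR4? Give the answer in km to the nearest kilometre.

GPS-77: φ = +71.78667°, λ = +159.43333°
MS7: φ = +74.77550°, λ = +163.60983°
MOOR4: φ = +76.76283°, λ = +161.55617°
GPS-77→MS7: c = 0.056190 rad, d = 357.99 km
MS7→MOOR4: c = 0.035782 rad, d = 227.97 km
Total = 357.99 + 227.97 = 585.95 km

586 km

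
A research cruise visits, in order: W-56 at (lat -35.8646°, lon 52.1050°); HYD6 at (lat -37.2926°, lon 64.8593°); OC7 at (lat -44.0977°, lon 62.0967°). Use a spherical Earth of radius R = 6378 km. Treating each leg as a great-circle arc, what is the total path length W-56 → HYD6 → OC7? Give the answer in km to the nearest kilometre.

W-56→HYD6: c = 0.180347 rad, d = 1150.25 km
HYD6→OC7: c = 0.124249 rad, d = 792.46 km
Total = 1150.25 + 792.46 = 1942.72 km

1943 km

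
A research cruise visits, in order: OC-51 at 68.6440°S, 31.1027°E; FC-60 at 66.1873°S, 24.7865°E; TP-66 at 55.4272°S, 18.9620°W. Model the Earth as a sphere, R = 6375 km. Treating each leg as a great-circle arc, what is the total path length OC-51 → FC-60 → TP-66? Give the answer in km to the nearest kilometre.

2970 km

OC-51→FC-60: c = 0.060202 rad, d = 383.79 km
FC-60→TP-66: c = 0.405734 rad, d = 2586.55 km
Total = 383.79 + 2586.55 = 2970.34 km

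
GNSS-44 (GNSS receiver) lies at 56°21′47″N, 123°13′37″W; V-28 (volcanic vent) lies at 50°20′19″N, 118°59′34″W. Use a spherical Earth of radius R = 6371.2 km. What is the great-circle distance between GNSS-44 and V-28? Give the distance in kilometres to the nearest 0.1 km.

726.1 km

GNSS-44: φ = +56.36306°, λ = -123.22694°
V-28: φ = +50.33861°, λ = -118.99278°
Δφ = -6.0244°,  Δλ = 4.2342°
a = sin²(Δφ/2) + cos φ₁ cos φ₂ sin²(Δλ/2) = 0.003244
c = 2·arcsin(√a) = 0.113972 rad = 6.5301°
d = R·c = 6371.2 × 0.113972 = 726.1 km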